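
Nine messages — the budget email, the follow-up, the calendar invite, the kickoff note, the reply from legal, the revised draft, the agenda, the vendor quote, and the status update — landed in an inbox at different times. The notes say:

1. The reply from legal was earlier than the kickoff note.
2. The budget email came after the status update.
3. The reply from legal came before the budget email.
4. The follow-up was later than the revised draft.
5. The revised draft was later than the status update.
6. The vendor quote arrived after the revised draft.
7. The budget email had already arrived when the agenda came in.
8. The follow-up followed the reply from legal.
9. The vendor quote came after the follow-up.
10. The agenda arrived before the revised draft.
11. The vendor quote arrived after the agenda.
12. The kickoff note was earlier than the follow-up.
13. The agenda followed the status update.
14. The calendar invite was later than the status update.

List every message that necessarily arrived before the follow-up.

Directly stated before the follow-up: the kickoff note, the reply from legal, and the revised draft.
The agenda reaches the follow-up via the agenda → the revised draft → the follow-up.
The budget email reaches the follow-up via the budget email → the agenda → the revised draft → the follow-up.
The status update reaches the follow-up via the status update → the revised draft → the follow-up.

the agenda, the budget email, the kickoff note, the reply from legal, the revised draft, the status update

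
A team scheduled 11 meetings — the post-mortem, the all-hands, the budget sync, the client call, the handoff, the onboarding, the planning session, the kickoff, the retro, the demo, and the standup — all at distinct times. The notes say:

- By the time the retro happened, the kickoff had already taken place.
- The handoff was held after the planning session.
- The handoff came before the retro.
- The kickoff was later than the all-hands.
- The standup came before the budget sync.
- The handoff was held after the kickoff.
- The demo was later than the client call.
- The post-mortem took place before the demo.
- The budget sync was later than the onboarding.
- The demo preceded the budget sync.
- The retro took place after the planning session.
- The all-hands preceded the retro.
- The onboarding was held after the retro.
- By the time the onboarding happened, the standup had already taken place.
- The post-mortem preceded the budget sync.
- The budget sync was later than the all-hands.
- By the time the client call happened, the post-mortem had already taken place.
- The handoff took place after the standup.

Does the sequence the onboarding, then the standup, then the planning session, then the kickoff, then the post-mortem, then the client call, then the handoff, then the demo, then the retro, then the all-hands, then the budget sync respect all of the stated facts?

no

The constraints require the retro before the onboarding, but in the proposed sequence the onboarding appears ahead of the retro. That one violation is enough.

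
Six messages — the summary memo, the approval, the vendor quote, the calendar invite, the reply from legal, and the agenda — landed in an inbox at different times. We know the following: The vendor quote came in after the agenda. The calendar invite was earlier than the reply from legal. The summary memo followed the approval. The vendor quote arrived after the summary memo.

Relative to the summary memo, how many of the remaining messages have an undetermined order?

3

Forced before the summary memo: the approval; forced after the summary memo: the vendor quote.
That leaves the agenda, the calendar invite, and the reply from legal with no forced order relative to the summary memo — 3.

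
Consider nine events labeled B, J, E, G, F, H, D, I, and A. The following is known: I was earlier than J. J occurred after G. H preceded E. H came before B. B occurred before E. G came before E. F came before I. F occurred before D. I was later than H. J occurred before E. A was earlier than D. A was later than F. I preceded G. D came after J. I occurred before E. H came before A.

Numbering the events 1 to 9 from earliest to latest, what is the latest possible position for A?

8

A must come before D — 1 event forced after it.
Everything else can be placed before A in some valid order, so A can sit as late as position 9 − 1 = 8.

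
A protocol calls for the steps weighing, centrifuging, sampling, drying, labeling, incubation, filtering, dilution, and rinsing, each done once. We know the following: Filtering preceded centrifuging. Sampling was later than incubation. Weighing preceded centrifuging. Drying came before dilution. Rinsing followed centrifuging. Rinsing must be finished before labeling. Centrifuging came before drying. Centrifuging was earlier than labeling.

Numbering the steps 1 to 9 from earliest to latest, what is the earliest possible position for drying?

4

Centrifuging, filtering, and weighing must all come before drying — 3 forced predecessors.
Nothing else is forced ahead of drying, so its earliest slot is position 3 + 1 = 4.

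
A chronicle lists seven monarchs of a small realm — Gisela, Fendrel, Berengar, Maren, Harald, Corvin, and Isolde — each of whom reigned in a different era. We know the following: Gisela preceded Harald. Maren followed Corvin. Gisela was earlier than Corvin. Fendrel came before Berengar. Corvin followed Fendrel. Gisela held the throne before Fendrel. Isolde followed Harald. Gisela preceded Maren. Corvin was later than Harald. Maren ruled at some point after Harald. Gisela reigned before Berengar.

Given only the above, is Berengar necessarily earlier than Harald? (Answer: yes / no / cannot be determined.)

cannot be determined

No chain of stated constraints runs from Berengar to Harald, and none runs from Harald to Berengar either.
So the relative order of Berengar and Harald is not fixed by the given facts.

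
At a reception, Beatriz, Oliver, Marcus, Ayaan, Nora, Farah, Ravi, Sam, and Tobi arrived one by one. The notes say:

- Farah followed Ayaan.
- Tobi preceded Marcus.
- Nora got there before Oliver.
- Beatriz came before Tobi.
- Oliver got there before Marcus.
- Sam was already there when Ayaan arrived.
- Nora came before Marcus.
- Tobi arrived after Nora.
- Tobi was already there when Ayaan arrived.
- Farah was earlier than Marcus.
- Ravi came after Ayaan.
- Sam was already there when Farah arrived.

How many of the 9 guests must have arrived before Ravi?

Directly stated before Ravi: Ayaan.
Beatriz reaches Ravi via Beatriz → Tobi → Ayaan → Ravi.
Nora reaches Ravi via Nora → Tobi → Ayaan → Ravi.
Sam reaches Ravi via Sam → Ayaan → Ravi.
Likewise Tobi reaches Ravi by chaining the stated constraints.
No chain forces Oliver (or any of the others) ahead of Ravi.
That's Ayaan, Beatriz, Nora, Sam, and Tobi — 5 in all.

5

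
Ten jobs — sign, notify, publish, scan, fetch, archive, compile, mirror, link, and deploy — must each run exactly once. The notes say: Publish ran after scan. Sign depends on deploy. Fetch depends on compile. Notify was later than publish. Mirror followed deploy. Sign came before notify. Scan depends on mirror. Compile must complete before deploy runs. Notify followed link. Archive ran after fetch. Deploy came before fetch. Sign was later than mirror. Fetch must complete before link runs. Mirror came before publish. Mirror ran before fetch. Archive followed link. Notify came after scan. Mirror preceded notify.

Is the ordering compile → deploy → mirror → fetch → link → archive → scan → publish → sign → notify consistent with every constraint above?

Check each stated constraint against the proposed order — e.g. deploy is ahead of sign; mirror is ahead of notify. Every pair is in the required order; nothing is violated.

yes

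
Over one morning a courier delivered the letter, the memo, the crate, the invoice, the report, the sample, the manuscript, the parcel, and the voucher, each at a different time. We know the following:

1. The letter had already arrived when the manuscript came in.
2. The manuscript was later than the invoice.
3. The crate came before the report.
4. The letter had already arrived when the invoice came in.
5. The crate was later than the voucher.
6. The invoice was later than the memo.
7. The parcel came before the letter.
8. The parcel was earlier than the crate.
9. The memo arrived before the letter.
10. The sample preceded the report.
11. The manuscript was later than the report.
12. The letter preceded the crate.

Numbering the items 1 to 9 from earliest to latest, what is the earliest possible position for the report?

The crate, the letter, the memo, the parcel, the sample, and the voucher must all come before the report — 6 forced predecessors.
Nothing else is forced ahead of the report, so its earliest slot is position 6 + 1 = 7.

7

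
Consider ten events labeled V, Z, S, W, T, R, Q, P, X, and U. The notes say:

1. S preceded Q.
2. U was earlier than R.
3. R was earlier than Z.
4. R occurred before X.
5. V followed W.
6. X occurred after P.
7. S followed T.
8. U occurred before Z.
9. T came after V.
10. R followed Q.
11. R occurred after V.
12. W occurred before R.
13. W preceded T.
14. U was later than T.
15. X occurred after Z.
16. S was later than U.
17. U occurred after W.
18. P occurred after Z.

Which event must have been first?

W

W has a chain of constraints placing it before every other event, so W must be first.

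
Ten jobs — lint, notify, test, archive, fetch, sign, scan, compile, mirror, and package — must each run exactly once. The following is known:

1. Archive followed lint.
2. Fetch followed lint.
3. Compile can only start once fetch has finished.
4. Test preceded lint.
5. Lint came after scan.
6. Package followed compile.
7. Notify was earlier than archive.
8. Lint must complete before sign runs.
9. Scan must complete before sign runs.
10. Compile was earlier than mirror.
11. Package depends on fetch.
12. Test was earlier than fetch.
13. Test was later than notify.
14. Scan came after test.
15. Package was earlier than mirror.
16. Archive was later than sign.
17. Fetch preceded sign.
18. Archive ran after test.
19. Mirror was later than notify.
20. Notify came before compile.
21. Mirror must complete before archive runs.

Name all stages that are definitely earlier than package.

Directly stated before package: compile and fetch.
Lint reaches package via lint → fetch → package.
Notify reaches package via notify → compile → package.
Scan reaches package via scan → lint → fetch → package.
Likewise test reaches package by chaining the stated constraints.

compile, fetch, lint, notify, scan, test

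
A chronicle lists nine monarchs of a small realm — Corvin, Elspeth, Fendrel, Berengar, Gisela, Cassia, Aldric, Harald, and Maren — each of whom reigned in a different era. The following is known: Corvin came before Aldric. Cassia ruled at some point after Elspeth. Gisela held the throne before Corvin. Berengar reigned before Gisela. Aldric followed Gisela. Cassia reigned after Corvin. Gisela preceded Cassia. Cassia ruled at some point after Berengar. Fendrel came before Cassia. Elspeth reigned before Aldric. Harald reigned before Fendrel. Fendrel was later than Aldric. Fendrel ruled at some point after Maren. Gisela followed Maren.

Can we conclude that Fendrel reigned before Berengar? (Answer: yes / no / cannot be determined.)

Tracing the constraints gives Berengar → Gisela → Aldric → Fendrel, so Berengar must come before Fendrel.
That means Fendrel cannot be before Berengar.

no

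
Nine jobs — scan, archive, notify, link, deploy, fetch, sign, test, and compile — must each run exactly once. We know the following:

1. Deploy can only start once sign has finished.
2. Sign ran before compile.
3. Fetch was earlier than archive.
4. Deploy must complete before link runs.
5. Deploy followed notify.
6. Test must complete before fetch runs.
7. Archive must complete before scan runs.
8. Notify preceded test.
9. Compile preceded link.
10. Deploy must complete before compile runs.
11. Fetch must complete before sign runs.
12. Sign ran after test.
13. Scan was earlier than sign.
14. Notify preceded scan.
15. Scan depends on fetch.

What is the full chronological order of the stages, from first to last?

The constraints fix every adjacent pair, so only one ordering works:
notify → test → fetch → archive → scan → sign → deploy → compile → link.

notify, test, fetch, archive, scan, sign, deploy, compile, link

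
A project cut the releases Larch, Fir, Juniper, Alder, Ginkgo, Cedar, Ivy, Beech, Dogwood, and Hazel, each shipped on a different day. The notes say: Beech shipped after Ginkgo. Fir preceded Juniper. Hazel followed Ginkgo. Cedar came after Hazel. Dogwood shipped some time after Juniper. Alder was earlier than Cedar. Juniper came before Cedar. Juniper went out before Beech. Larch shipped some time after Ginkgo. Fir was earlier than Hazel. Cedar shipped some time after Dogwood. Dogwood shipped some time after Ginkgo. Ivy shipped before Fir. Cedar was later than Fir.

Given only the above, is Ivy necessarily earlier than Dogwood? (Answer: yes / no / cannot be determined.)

yes

Chain the constraints: Ivy → Fir → Juniper → Dogwood. Each link is directly stated, so Ivy comes before Dogwood.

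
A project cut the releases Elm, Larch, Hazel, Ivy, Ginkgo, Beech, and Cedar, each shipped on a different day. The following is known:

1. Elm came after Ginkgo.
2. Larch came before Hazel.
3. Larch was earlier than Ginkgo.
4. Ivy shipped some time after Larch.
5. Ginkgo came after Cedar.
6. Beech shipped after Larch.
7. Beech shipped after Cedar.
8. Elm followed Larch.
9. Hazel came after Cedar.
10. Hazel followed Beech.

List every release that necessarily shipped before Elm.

Cedar, Ginkgo, Larch

Directly stated before Elm: Ginkgo and Larch.
Cedar reaches Elm via Cedar → Ginkgo → Elm.
No chain forces Ivy (or any of the others) ahead of Elm.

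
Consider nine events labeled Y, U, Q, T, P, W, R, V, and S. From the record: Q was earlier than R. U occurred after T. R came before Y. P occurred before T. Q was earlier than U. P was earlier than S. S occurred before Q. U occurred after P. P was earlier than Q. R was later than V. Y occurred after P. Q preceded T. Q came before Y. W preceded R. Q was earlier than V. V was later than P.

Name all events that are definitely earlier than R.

Directly stated before R: Q, V, and W.
P reaches R via P → V → R.
S reaches R via S → Q → R.

P, Q, S, V, W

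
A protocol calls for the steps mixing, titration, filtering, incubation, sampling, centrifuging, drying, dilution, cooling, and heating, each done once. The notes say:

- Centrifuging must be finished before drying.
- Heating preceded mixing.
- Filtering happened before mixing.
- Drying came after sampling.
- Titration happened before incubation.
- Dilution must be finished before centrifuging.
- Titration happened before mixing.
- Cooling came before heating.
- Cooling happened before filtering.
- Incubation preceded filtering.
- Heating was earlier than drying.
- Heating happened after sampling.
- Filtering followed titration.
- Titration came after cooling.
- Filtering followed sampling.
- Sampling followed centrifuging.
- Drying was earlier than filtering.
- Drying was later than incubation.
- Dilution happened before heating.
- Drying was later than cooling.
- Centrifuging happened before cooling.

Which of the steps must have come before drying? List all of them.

Directly stated before drying: centrifuging, cooling, heating, incubation, and sampling.
Dilution reaches drying via dilution → centrifuging → drying.
Titration reaches drying via titration → incubation → drying.
No chain forces mixing (or any of the others) ahead of drying.

centrifuging, cooling, dilution, heating, incubation, sampling, titration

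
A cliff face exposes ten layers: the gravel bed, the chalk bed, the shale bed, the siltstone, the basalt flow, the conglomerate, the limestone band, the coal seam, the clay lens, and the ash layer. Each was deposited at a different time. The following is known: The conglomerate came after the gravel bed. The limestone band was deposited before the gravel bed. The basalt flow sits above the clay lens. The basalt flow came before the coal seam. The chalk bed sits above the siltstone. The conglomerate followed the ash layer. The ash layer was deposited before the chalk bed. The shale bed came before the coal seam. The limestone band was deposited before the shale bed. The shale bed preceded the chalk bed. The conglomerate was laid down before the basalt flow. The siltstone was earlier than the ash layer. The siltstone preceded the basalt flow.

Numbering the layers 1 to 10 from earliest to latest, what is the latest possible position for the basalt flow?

The basalt flow must come before the coal seam — 1 layer forced after it.
Everything else can be placed before the basalt flow in some valid order, so the basalt flow can sit as late as position 10 − 1 = 9.

9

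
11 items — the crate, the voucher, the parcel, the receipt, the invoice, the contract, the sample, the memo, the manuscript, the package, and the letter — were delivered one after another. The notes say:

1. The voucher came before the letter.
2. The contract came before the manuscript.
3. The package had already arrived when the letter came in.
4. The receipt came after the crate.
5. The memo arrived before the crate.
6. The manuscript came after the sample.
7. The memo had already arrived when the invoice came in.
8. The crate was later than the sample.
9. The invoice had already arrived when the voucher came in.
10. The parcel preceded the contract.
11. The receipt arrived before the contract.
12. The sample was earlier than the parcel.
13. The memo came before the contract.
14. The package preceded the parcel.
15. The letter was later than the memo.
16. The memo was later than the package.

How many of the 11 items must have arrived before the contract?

6

Directly stated before the contract: the memo, the parcel, and the receipt.
The crate reaches the contract via the crate → the receipt → the contract.
The package reaches the contract via the package → the memo → the contract.
The sample reaches the contract via the sample → the parcel → the contract.
That's the crate, the memo, the package, the parcel, the receipt, and the sample — 6 in all.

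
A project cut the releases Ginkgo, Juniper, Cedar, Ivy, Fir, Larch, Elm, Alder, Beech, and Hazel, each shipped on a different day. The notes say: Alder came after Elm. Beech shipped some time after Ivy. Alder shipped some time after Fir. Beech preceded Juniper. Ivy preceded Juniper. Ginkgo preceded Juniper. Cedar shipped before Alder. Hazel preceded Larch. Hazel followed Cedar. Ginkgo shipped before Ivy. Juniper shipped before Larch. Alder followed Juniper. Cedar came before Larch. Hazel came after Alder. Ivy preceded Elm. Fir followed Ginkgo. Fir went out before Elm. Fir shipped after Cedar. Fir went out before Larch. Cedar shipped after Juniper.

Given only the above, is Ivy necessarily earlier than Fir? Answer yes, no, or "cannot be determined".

Chain the constraints: Ivy → Juniper → Cedar → Fir. Each link is directly stated, so Ivy comes before Fir.

yes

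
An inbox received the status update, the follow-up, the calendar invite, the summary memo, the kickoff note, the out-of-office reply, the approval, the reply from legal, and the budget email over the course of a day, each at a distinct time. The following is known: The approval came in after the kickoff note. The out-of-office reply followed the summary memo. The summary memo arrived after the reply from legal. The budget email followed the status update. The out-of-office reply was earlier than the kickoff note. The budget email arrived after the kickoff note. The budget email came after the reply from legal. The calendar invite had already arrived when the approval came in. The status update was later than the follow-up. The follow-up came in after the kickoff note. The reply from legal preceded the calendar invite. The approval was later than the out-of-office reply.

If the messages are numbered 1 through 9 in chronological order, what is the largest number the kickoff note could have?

The kickoff note must come before the approval, the budget email, the follow-up, and the status update — 4 messages forced after it.
Everything else can be placed before the kickoff note in some valid order, so the kickoff note can sit as late as position 9 − 4 = 5.

5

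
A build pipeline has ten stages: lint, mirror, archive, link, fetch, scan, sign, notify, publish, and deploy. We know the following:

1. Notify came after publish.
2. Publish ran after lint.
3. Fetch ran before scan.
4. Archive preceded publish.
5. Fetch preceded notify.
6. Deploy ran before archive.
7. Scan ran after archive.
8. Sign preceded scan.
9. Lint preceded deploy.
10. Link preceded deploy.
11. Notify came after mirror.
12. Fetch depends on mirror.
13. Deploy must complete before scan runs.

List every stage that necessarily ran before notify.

archive, deploy, fetch, link, lint, mirror, publish

Directly stated before notify: fetch, mirror, and publish.
Archive reaches notify via archive → publish → notify.
Deploy reaches notify via deploy → archive → publish → notify.
Link reaches notify via link → deploy → archive → publish → notify.
Likewise lint reaches notify by chaining the stated constraints.
No chain forces sign (or any of the others) ahead of notify.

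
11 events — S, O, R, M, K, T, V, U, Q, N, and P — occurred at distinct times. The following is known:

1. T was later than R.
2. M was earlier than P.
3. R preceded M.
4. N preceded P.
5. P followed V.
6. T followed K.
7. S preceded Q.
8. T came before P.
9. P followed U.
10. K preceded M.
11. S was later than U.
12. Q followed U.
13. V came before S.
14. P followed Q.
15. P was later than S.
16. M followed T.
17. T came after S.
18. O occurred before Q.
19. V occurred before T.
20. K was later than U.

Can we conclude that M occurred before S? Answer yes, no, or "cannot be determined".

no

Tracing the constraints gives S → T → M, so S must come before M.
That means M cannot be before S.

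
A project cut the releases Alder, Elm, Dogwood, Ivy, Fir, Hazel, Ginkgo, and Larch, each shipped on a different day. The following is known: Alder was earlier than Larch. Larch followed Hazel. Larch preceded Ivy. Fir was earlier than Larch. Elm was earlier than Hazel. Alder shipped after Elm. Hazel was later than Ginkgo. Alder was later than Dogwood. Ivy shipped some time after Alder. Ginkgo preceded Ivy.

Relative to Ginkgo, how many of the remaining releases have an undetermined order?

Forced after Ginkgo: Hazel, Ivy, and Larch.
That leaves Alder, Dogwood, Elm, and Fir with no forced order relative to Ginkgo — 4.

4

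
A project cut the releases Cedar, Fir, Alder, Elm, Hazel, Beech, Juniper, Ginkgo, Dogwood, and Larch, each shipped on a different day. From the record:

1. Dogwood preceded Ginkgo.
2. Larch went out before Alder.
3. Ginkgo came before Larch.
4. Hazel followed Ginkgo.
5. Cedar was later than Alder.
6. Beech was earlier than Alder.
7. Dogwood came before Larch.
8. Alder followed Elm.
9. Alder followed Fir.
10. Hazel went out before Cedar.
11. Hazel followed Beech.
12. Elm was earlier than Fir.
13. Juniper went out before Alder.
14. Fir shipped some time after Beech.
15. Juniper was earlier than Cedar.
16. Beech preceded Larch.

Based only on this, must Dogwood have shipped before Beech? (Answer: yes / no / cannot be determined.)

cannot be determined

No chain of stated constraints runs from Dogwood to Beech, and none runs from Beech to Dogwood either.
So the relative order of Dogwood and Beech is not fixed by the given facts.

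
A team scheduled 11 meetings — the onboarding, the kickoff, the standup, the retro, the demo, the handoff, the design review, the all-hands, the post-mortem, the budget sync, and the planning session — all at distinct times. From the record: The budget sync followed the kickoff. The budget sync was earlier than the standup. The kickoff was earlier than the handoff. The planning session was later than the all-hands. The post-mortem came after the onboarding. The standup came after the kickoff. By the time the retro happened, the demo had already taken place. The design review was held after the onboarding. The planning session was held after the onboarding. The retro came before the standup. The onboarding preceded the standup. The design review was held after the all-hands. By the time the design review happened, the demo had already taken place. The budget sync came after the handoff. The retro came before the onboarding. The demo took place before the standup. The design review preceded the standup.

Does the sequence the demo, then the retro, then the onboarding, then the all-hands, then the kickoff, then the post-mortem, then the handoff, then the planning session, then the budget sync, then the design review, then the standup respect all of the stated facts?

Check each stated constraint against the proposed order — e.g. the demo is ahead of the design review; the demo is ahead of the standup. Every pair is in the required order; nothing is violated.

yes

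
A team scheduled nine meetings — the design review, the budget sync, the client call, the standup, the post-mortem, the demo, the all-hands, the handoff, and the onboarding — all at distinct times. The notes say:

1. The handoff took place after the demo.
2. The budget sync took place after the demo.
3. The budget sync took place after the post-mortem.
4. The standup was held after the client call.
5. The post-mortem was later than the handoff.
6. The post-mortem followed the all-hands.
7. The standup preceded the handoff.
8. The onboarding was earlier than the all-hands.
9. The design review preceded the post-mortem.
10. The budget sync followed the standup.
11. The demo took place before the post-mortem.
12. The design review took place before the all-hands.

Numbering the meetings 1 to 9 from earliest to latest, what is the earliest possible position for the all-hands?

3

The design review and the onboarding must both come before the all-hands — 2 forced predecessors.
Nothing else is forced ahead of the all-hands, so its earliest slot is position 2 + 1 = 3.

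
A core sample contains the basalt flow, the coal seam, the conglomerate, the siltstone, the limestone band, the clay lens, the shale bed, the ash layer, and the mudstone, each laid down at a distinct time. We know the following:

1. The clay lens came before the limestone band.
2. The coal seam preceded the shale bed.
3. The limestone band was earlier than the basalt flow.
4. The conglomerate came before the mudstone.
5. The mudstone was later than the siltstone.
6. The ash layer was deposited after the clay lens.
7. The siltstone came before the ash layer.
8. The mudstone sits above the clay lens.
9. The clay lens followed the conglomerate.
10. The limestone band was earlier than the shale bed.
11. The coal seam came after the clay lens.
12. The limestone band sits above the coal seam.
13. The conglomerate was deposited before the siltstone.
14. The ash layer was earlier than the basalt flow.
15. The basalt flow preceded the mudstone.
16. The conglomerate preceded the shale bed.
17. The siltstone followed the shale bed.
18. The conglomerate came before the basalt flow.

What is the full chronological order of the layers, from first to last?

The constraints fix every adjacent pair, so only one ordering works:
the conglomerate → the clay lens → the coal seam → the limestone band → the shale bed → the siltstone → the ash layer → the basalt flow → the mudstone.

the conglomerate, the clay lens, the coal seam, the limestone band, the shale bed, the siltstone, the ash layer, the basalt flow, the mudstone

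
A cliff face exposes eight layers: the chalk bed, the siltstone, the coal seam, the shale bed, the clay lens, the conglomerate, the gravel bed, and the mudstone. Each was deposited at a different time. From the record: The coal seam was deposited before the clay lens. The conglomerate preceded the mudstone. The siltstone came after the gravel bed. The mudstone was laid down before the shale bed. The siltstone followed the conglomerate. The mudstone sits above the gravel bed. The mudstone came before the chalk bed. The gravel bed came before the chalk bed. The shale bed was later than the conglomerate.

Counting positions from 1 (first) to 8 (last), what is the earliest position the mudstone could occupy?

The conglomerate and the gravel bed must both come before the mudstone — 2 forced predecessors.
Nothing else is forced ahead of the mudstone, so its earliest slot is position 2 + 1 = 3.

3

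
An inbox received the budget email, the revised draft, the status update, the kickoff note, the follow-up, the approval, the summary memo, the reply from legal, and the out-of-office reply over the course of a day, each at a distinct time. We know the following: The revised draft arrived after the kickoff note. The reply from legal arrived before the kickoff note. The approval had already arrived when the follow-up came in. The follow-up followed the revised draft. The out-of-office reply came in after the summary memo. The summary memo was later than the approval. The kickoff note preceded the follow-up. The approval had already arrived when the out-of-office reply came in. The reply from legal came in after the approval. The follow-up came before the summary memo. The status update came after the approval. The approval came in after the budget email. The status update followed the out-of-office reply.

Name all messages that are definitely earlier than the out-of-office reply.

the approval, the budget email, the follow-up, the kickoff note, the reply from legal, the revised draft, the summary memo

Directly stated before the out-of-office reply: the approval and the summary memo.
The budget email reaches the out-of-office reply via the budget email → the approval → the out-of-office reply.
The follow-up reaches the out-of-office reply via the follow-up → the summary memo → the out-of-office reply.
The kickoff note reaches the out-of-office reply via the kickoff note → the follow-up → the summary memo → the out-of-office reply.
Likewise the reply from legal and the revised draft each reach the out-of-office reply by chaining the stated constraints.
No chain forces the status update ahead of the out-of-office reply.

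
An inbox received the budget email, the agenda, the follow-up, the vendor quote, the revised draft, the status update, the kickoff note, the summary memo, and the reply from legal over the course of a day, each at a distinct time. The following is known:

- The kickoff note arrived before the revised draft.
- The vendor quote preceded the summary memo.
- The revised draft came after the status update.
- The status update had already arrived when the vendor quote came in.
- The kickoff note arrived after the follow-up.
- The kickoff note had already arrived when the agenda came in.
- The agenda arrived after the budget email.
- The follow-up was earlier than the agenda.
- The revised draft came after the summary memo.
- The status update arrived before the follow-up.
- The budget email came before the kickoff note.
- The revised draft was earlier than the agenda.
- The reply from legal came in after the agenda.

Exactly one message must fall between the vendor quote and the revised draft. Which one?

the summary memo

Tracing the constraints gives the vendor quote → the summary memo → the revised draft, so the summary memo sits after the vendor quote and before the revised draft.
No other message is forced both after the vendor quote and before the revised draft.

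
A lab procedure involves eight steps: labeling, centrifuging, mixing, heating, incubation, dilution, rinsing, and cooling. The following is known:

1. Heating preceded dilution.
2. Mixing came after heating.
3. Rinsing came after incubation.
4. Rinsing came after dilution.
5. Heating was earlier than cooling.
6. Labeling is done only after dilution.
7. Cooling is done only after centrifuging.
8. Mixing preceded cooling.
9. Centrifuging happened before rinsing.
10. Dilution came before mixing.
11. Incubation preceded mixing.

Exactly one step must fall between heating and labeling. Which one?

Tracing the constraints gives heating → dilution → labeling, so dilution sits after heating and before labeling.
No other step is forced both after heating and before labeling.

dilution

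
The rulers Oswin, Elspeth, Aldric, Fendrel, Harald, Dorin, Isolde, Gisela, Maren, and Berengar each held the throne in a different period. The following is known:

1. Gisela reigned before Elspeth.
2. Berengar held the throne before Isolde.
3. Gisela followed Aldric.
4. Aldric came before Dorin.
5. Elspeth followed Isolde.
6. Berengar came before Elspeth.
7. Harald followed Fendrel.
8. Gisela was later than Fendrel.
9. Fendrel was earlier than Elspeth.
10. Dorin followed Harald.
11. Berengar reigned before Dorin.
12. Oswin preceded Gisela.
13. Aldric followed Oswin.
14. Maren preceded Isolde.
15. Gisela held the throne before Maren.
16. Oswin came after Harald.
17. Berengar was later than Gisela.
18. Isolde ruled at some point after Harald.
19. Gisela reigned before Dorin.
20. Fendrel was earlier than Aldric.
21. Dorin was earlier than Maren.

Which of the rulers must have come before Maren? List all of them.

Aldric, Berengar, Dorin, Fendrel, Gisela, Harald, Oswin

Directly stated before Maren: Dorin and Gisela.
Aldric reaches Maren via Aldric → Gisela → Maren.
Berengar reaches Maren via Berengar → Dorin → Maren.
Fendrel reaches Maren via Fendrel → Gisela → Maren.
Likewise Harald and Oswin each reach Maren by chaining the stated constraints.
No chain forces Isolde (or any of the others) ahead of Maren.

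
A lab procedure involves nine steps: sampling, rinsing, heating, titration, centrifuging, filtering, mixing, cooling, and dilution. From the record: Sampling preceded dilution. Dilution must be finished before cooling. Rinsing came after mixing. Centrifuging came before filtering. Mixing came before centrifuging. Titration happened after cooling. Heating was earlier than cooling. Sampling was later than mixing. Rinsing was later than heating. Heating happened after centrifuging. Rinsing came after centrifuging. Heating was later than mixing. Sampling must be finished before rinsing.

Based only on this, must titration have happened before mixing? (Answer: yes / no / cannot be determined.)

no

Tracing the constraints gives mixing → heating → cooling → titration, so mixing must come before titration.
That means titration cannot be before mixing.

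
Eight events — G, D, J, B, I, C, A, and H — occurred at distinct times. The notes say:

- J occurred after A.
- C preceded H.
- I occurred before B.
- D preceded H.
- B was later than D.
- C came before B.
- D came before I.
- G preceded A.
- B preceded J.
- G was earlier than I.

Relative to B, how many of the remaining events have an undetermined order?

2

Forced before B: C, D, G, and I; forced after B: J.
That leaves A and H with no forced order relative to B — 2.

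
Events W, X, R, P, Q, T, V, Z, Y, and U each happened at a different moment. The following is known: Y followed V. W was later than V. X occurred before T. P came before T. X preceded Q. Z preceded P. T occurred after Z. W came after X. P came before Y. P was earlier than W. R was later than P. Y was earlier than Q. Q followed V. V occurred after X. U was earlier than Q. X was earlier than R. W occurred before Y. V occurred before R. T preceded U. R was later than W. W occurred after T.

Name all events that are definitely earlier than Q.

Directly stated before Q: U, V, X, and Y.
P reaches Q via P → Y → Q.
T reaches Q via T → U → Q.
W reaches Q via W → Y → Q.
Likewise Z reaches Q by chaining the stated constraints.

P, T, U, V, W, X, Y, Z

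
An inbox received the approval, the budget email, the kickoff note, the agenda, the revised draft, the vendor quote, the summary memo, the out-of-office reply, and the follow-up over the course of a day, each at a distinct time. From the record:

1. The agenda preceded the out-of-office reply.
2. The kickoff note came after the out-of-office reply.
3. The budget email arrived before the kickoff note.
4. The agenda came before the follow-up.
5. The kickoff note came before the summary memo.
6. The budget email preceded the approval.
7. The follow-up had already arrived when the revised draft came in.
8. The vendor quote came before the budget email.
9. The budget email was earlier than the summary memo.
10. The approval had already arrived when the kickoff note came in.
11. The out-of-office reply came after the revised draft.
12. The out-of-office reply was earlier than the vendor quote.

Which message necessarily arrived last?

the summary memo

Every other message has a chain of constraints placing it before the summary memo, so the summary memo is last.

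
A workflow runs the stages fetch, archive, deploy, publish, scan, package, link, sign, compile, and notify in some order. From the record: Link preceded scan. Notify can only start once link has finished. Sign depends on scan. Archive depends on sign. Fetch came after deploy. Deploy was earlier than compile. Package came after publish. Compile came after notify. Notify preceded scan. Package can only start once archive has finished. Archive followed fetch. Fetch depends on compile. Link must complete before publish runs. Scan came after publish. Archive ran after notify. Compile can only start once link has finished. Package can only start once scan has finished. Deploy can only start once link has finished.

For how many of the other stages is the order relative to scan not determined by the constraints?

3

Forced before scan: link, notify, and publish; forced after scan: archive, package, and sign.
That leaves compile, deploy, and fetch with no forced order relative to scan — 3.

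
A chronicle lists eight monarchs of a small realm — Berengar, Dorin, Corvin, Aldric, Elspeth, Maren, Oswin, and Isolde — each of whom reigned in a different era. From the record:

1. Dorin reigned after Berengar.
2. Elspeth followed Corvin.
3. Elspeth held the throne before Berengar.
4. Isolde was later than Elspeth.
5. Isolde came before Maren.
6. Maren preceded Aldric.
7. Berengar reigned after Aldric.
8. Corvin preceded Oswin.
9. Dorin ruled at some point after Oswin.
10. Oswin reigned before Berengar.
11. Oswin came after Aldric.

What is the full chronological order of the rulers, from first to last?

Corvin, Elspeth, Isolde, Maren, Aldric, Oswin, Berengar, Dorin

The constraints fix every adjacent pair, so only one ordering works:
Corvin → Elspeth → Isolde → Maren → Aldric → Oswin → Berengar → Dorin.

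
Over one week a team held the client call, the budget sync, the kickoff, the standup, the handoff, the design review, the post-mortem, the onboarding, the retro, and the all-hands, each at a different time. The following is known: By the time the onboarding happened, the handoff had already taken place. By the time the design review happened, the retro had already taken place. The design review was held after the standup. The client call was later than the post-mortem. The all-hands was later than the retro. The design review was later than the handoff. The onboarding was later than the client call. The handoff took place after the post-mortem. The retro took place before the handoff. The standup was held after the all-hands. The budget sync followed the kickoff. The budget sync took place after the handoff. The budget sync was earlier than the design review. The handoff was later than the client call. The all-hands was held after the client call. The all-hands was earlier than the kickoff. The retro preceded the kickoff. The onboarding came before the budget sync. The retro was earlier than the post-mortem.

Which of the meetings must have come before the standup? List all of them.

the all-hands, the client call, the post-mortem, the retro

Directly stated before the standup: the all-hands.
The client call reaches the standup via the client call → the all-hands → the standup.
The post-mortem reaches the standup via the post-mortem → the client call → the all-hands → the standup.
The retro reaches the standup via the retro → the all-hands → the standup.
No chain forces the onboarding (or any of the others) ahead of the standup.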